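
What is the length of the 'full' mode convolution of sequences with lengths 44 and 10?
Linear/full convolution length: m + n - 1 = 44 + 10 - 1 = 53

53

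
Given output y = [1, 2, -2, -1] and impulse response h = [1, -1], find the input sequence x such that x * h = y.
Deconvolve y=[1, 2, -2, -1] by h=[1, -1]. Since h[0]=1, solve forward: x[0] = y[0] / 1 = 1; x[1] = (y[1] - 1×-1) / 1 = 3; x[2] = (y[2] - 3×-1) / 1 = 1. So x = [1, 3, 1]. Check by forward convolution: y[0] = 1×1 = 1; y[1] = 1×-1 + 3×1 = 2; y[2] = 3×-1 + 1×1 = -2; y[3] = 1×-1 = -1

[1, 3, 1]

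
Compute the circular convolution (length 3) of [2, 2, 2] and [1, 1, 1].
Use y[k] = Σ_j a[j]·b[(k-j) mod 3]. y[0] = 2×1 + 2×1 + 2×1 = 6; y[1] = 2×1 + 2×1 + 2×1 = 6; y[2] = 2×1 + 2×1 + 2×1 = 6. Result: [6, 6, 6]

[6, 6, 6]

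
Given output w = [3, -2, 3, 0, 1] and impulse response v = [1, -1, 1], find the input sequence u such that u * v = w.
Deconvolve w=[3, -2, 3, 0, 1] by v=[1, -1, 1]. Since v[0]=1, solve forward: u[0] = w[0] / 1 = 3; u[1] = (w[1] - 3×-1) / 1 = 1; u[2] = (w[2] - 1×-1 - 3×1) / 1 = 1. So u = [3, 1, 1]. Check by forward convolution: w[0] = 3×1 = 3; w[1] = 3×-1 + 1×1 = -2; w[2] = 3×1 + 1×-1 + 1×1 = 3; w[3] = 1×1 + 1×-1 = 0; w[4] = 1×1 = 1

[3, 1, 1]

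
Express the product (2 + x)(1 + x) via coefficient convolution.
Ascending coefficients: a = [2, 1], b = [1, 1]. c[0] = 2×1 = 2; c[1] = 2×1 + 1×1 = 3; c[2] = 1×1 = 1. Result coefficients: [2, 3, 1] → 2 + 3x + x^2

2 + 3x + x^2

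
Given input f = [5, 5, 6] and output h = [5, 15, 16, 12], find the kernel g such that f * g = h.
Output length 4 = len(f) + len(g) - 1 ⇒ len(g) = 2. Solve g forward using g[k] = (h[k] - Σ_{i≥1} f[i]·g[k-i]) / f[0]: g[0] = h[0] / f[0] = 5 / 5 = 1; g[1] = (h[1] - 5×1) / f[0] = (15 - 5×1) / 5 = 2. So g = [1, 2]. Forward-check [5, 5, 6] * [1, 2]: h[0] = 5×1 = 5; h[1] = 5×2 + 5×1 = 15; h[2] = 5×2 + 6×1 = 16; h[3] = 6×2 = 12 → [5, 15, 16, 12] ✓

[1, 2]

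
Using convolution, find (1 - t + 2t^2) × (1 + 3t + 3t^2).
Ascending coefficients: a = [1, -1, 2], b = [1, 3, 3]. c[0] = 1×1 = 1; c[1] = 1×3 + -1×1 = 2; c[2] = 1×3 + -1×3 + 2×1 = 2; c[3] = -1×3 + 2×3 = 3; c[4] = 2×3 = 6. Result coefficients: [1, 2, 2, 3, 6] → 1 + 2t + 2t^2 + 3t^3 + 6t^4

1 + 2t + 2t^2 + 3t^3 + 6t^4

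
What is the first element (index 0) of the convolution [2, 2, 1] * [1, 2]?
Use y[k] = Σ_i a[i]·b[k-i] at k=0. y[0] = 2×1 = 2

2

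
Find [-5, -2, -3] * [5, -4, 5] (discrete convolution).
y[0] = -5×5 = -25; y[1] = -5×-4 + -2×5 = 10; y[2] = -5×5 + -2×-4 + -3×5 = -32; y[3] = -2×5 + -3×-4 = 2; y[4] = -3×5 = -15

[-25, 10, -32, 2, -15]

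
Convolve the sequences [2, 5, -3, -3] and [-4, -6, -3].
y[0] = 2×-4 = -8; y[1] = 2×-6 + 5×-4 = -32; y[2] = 2×-3 + 5×-6 + -3×-4 = -24; y[3] = 5×-3 + -3×-6 + -3×-4 = 15; y[4] = -3×-3 + -3×-6 = 27; y[5] = -3×-3 = 9

[-8, -32, -24, 15, 27, 9]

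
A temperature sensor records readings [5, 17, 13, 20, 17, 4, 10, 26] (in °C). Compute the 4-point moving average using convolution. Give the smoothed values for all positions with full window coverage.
4-point moving average kernel = [1, 1, 1, 1]. Apply in 'valid' mode (full window coverage): avg[0] = (5 + 17 + 13 + 20) / 4 = 13.75; avg[1] = (17 + 13 + 20 + 17) / 4 = 16.75; avg[2] = (13 + 20 + 17 + 4) / 4 = 13.5; avg[3] = (20 + 17 + 4 + 10) / 4 = 12.75; avg[4] = (17 + 4 + 10 + 26) / 4 = 14.25. Smoothed values: [13.75, 16.75, 13.5, 12.75, 14.25]

[13.75, 16.75, 13.5, 12.75, 14.25]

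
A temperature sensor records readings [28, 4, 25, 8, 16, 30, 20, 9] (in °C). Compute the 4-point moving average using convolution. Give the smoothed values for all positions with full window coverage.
4-point moving average kernel = [1, 1, 1, 1]. Apply in 'valid' mode (full window coverage): avg[0] = (28 + 4 + 25 + 8) / 4 = 16.25; avg[1] = (4 + 25 + 8 + 16) / 4 = 13.25; avg[2] = (25 + 8 + 16 + 30) / 4 = 19.75; avg[3] = (8 + 16 + 30 + 20) / 4 = 18.5; avg[4] = (16 + 30 + 20 + 9) / 4 = 18.75. Smoothed values: [16.25, 13.25, 19.75, 18.5, 18.75]

[16.25, 13.25, 19.75, 18.5, 18.75]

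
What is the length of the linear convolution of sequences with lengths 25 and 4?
Linear/full convolution length: m + n - 1 = 25 + 4 - 1 = 28

28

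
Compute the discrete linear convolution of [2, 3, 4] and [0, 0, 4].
y[0] = 2×0 = 0; y[1] = 2×0 + 3×0 = 0; y[2] = 2×4 + 3×0 + 4×0 = 8; y[3] = 3×4 + 4×0 = 12; y[4] = 4×4 = 16

[0, 0, 8, 12, 16]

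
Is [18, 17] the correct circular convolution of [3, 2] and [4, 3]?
Recompute circular convolution of [3, 2] and [4, 3]: y[0] = 3×4 + 2×3 = 18; y[1] = 3×3 + 2×4 = 17 → [18, 17]. Given [18, 17] matches, so answer: Yes

Yes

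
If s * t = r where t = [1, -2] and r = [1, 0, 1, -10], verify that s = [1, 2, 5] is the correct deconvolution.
Forward-compute [1, 2, 5] * [1, -2]: r[0] = 1×1 = 1; r[1] = 1×-2 + 2×1 = 0; r[2] = 2×-2 + 5×1 = 1; r[3] = 5×-2 = -10 → [1, 0, 1, -10]. Matches given r = [1, 0, 1, -10], so verified.

Verified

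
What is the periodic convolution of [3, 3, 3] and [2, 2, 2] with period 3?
Use y[k] = Σ_j f[j]·g[(k-j) mod 3]. y[0] = 3×2 + 3×2 + 3×2 = 18; y[1] = 3×2 + 3×2 + 3×2 = 18; y[2] = 3×2 + 3×2 + 3×2 = 18. Result: [18, 18, 18]

[18, 18, 18]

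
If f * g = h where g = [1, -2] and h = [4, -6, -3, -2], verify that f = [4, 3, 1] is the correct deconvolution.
Forward-compute [4, 3, 1] * [1, -2]: h[0] = 4×1 = 4; h[1] = 4×-2 + 3×1 = -5; h[2] = 3×-2 + 1×1 = -5; h[3] = 1×-2 = -2 → [4, -5, -5, -2]. Does not match given h = [4, -6, -3, -2].

Not verified. [4, 3, 1] * [1, -2] = [4, -5, -5, -2], which differs from [4, -6, -3, -2] at index 1.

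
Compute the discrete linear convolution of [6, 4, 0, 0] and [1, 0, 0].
y[0] = 6×1 = 6; y[1] = 6×0 + 4×1 = 4; y[2] = 6×0 + 4×0 + 0×1 = 0; y[3] = 4×0 + 0×0 + 0×1 = 0; y[4] = 0×0 + 0×0 = 0; y[5] = 0×0 = 0

[6, 4, 0, 0, 0, 0]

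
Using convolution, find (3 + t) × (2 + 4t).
Ascending coefficients: a = [3, 1], b = [2, 4]. c[0] = 3×2 = 6; c[1] = 3×4 + 1×2 = 14; c[2] = 1×4 = 4. Result coefficients: [6, 14, 4] → 6 + 14t + 4t^2

6 + 14t + 4t^2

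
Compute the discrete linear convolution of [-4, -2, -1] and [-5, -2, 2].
y[0] = -4×-5 = 20; y[1] = -4×-2 + -2×-5 = 18; y[2] = -4×2 + -2×-2 + -1×-5 = 1; y[3] = -2×2 + -1×-2 = -2; y[4] = -1×2 = -2

[20, 18, 1, -2, -2]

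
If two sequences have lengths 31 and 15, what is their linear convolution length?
Linear/full convolution length: m + n - 1 = 31 + 15 - 1 = 45

45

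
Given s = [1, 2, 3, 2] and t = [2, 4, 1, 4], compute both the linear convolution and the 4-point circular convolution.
Linear: y_lin[0] = 1×2 = 2; y_lin[1] = 1×4 + 2×2 = 8; y_lin[2] = 1×1 + 2×4 + 3×2 = 15; y_lin[3] = 1×4 + 2×1 + 3×4 + 2×2 = 22; y_lin[4] = 2×4 + 3×1 + 2×4 = 19; y_lin[5] = 3×4 + 2×1 = 14; y_lin[6] = 2×4 = 8 → [2, 8, 15, 22, 19, 14, 8]. Circular (length 4): y[0] = 1×2 + 2×4 + 3×1 + 2×4 = 21; y[1] = 1×4 + 2×2 + 3×4 + 2×1 = 22; y[2] = 1×1 + 2×4 + 3×2 + 2×4 = 23; y[3] = 1×4 + 2×1 + 3×4 + 2×2 = 22 → [21, 22, 23, 22]

Linear: [2, 8, 15, 22, 19, 14, 8], Circular: [21, 22, 23, 22]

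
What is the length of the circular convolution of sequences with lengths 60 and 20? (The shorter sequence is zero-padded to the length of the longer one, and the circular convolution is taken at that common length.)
Circular convolution (zero-padding the shorter input) has length max(m, n) = max(60, 20) = 60

60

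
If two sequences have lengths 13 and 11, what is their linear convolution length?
Linear/full convolution length: m + n - 1 = 13 + 11 - 1 = 23

23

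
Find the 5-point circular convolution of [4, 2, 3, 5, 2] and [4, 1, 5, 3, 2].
Use y[k] = Σ_j f[j]·g[(k-j) mod 5]. y[0] = 4×4 + 2×2 + 3×3 + 5×5 + 2×1 = 56; y[1] = 4×1 + 2×4 + 3×2 + 5×3 + 2×5 = 43; y[2] = 4×5 + 2×1 + 3×4 + 5×2 + 2×3 = 50; y[3] = 4×3 + 2×5 + 3×1 + 5×4 + 2×2 = 49; y[4] = 4×2 + 2×3 + 3×5 + 5×1 + 2×4 = 42. Result: [56, 43, 50, 49, 42]

[56, 43, 50, 49, 42]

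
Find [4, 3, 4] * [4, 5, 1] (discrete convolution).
y[0] = 4×4 = 16; y[1] = 4×5 + 3×4 = 32; y[2] = 4×1 + 3×5 + 4×4 = 35; y[3] = 3×1 + 4×5 = 23; y[4] = 4×1 = 4

[16, 32, 35, 23, 4]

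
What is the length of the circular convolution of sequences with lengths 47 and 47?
Circular convolution (zero-padding the shorter input) has length max(m, n) = max(47, 47) = 47

47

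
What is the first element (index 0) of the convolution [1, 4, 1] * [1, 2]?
Use y[k] = Σ_i a[i]·b[k-i] at k=0. y[0] = 1×1 = 1

1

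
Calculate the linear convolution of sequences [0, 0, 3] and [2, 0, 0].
y[0] = 0×2 = 0; y[1] = 0×0 + 0×2 = 0; y[2] = 0×0 + 0×0 + 3×2 = 6; y[3] = 0×0 + 3×0 = 0; y[4] = 3×0 = 0

[0, 0, 6, 0, 0]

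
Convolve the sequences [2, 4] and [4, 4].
y[0] = 2×4 = 8; y[1] = 2×4 + 4×4 = 24; y[2] = 4×4 = 16

[8, 24, 16]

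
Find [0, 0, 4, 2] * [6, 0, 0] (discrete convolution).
y[0] = 0×6 = 0; y[1] = 0×0 + 0×6 = 0; y[2] = 0×0 + 0×0 + 4×6 = 24; y[3] = 0×0 + 4×0 + 2×6 = 12; y[4] = 4×0 + 2×0 = 0; y[5] = 2×0 = 0

[0, 0, 24, 12, 0, 0]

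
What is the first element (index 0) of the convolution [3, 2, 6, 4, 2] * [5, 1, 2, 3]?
Use y[k] = Σ_i a[i]·b[k-i] at k=0. y[0] = 3×5 = 15

15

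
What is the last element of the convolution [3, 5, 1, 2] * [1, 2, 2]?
Use y[k] = Σ_i a[i]·b[k-i] at k=5. y[5] = 2×2 = 4

4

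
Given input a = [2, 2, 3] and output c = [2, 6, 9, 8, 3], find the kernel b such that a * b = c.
Output length 5 = len(a) + len(b) - 1 ⇒ len(b) = 3. Solve b forward using b[k] = (c[k] - Σ_{i≥1} a[i]·b[k-i]) / a[0]: b[0] = c[0] / a[0] = 2 / 2 = 1; b[1] = (c[1] - 2×1) / a[0] = (6 - 2×1) / 2 = 2; b[2] = (c[2] - 2×2 - 3×1) / a[0] = (9 - 2×2 - 3×1) / 2 = 1. So b = [1, 2, 1]. Forward-check [2, 2, 3] * [1, 2, 1]: c[0] = 2×1 = 2; c[1] = 2×2 + 2×1 = 6; c[2] = 2×1 + 2×2 + 3×1 = 9; c[3] = 2×1 + 3×2 = 8; c[4] = 3×1 = 3 → [2, 6, 9, 8, 3] ✓

[1, 2, 1]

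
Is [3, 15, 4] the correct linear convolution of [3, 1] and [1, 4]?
Recompute linear convolution of [3, 1] and [1, 4]: y[0] = 3×1 = 3; y[1] = 3×4 + 1×1 = 13; y[2] = 1×4 = 4 → [3, 13, 4]. Compare to given [3, 15, 4]: they differ at index 1: given 15, correct 13, so answer: No

No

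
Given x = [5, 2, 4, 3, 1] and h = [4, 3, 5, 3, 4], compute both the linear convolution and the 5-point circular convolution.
Linear: y_lin[0] = 5×4 = 20; y_lin[1] = 5×3 + 2×4 = 23; y_lin[2] = 5×5 + 2×3 + 4×4 = 47; y_lin[3] = 5×3 + 2×5 + 4×3 + 3×4 = 49; y_lin[4] = 5×4 + 2×3 + 4×5 + 3×3 + 1×4 = 59; y_lin[5] = 2×4 + 4×3 + 3×5 + 1×3 = 38; y_lin[6] = 4×4 + 3×3 + 1×5 = 30; y_lin[7] = 3×4 + 1×3 = 15; y_lin[8] = 1×4 = 4 → [20, 23, 47, 49, 59, 38, 30, 15, 4]. Circular (length 5): y[0] = 5×4 + 2×4 + 4×3 + 3×5 + 1×3 = 58; y[1] = 5×3 + 2×4 + 4×4 + 3×3 + 1×5 = 53; y[2] = 5×5 + 2×3 + 4×4 + 3×4 + 1×3 = 62; y[3] = 5×3 + 2×5 + 4×3 + 3×4 + 1×4 = 53; y[4] = 5×4 + 2×3 + 4×5 + 3×3 + 1×4 = 59 → [58, 53, 62, 53, 59]

Linear: [20, 23, 47, 49, 59, 38, 30, 15, 4], Circular: [58, 53, 62, 53, 59]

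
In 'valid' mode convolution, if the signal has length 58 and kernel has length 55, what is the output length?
'Valid' mode counts only positions where the kernel fully overlaps the signal: m - n + 1 = 58 - 55 + 1 = 4

4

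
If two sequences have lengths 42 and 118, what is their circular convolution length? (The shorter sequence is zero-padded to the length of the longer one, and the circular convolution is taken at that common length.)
Circular convolution (zero-padding the shorter input) has length max(m, n) = max(42, 118) = 118

118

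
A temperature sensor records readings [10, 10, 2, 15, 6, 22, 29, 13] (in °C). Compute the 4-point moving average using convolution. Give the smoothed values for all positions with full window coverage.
4-point moving average kernel = [1, 1, 1, 1]. Apply in 'valid' mode (full window coverage): avg[0] = (10 + 10 + 2 + 15) / 4 = 9.25; avg[1] = (10 + 2 + 15 + 6) / 4 = 8.25; avg[2] = (2 + 15 + 6 + 22) / 4 = 11.25; avg[3] = (15 + 6 + 22 + 29) / 4 = 18.0; avg[4] = (6 + 22 + 29 + 13) / 4 = 17.5. Smoothed values: [9.25, 8.25, 11.25, 18.0, 17.5]

[9.25, 8.25, 11.25, 18.0, 17.5]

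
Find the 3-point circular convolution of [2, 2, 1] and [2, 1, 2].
Use y[k] = Σ_j a[j]·b[(k-j) mod 3]. y[0] = 2×2 + 2×2 + 1×1 = 9; y[1] = 2×1 + 2×2 + 1×2 = 8; y[2] = 2×2 + 2×1 + 1×2 = 8. Result: [9, 8, 8]

[9, 8, 8]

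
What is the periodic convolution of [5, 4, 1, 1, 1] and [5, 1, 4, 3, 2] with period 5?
Use y[k] = Σ_j a[j]·b[(k-j) mod 5]. y[0] = 5×5 + 4×2 + 1×3 + 1×4 + 1×1 = 41; y[1] = 5×1 + 4×5 + 1×2 + 1×3 + 1×4 = 34; y[2] = 5×4 + 4×1 + 1×5 + 1×2 + 1×3 = 34; y[3] = 5×3 + 4×4 + 1×1 + 1×5 + 1×2 = 39; y[4] = 5×2 + 4×3 + 1×4 + 1×1 + 1×5 = 32. Result: [41, 34, 34, 39, 32]

[41, 34, 34, 39, 32]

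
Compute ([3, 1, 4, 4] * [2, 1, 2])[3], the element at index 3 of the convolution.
Use y[k] = Σ_i a[i]·b[k-i] at k=3. y[3] = 1×2 + 4×1 + 4×2 = 14

14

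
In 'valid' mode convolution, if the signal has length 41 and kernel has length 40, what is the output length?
'Valid' mode counts only positions where the kernel fully overlaps the signal: m - n + 1 = 41 - 40 + 1 = 2

2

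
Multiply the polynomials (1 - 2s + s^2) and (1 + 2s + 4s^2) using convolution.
Ascending coefficients: a = [1, -2, 1], b = [1, 2, 4]. c[0] = 1×1 = 1; c[1] = 1×2 + -2×1 = 0; c[2] = 1×4 + -2×2 + 1×1 = 1; c[3] = -2×4 + 1×2 = -6; c[4] = 1×4 = 4. Result coefficients: [1, 0, 1, -6, 4] → 1 + s^2 - 6s^3 + 4s^4

1 + s^2 - 6s^3 + 4s^4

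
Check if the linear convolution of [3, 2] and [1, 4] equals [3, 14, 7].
Recompute linear convolution of [3, 2] and [1, 4]: y[0] = 3×1 = 3; y[1] = 3×4 + 2×1 = 14; y[2] = 2×4 = 8 → [3, 14, 8]. Compare to given [3, 14, 7]: they differ at index 2: given 7, correct 8, so answer: No

No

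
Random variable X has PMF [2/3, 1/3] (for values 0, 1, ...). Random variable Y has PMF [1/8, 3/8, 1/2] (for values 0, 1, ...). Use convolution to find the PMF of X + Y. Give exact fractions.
P(X+Y=k) = Σ_i P(X=i)·P(Y=k-i) — a convolution of [2/3, 1/3] and [1/8, 3/8, 1/2]. P(X+Y=0) = (2/3)×(1/8) = 1/12; P(X+Y=1) = (2/3)×(3/8) + (1/3)×(1/8) = 1/4 + 1/24 = 7/24; P(X+Y=2) = (2/3)×(1/2) + (1/3)×(3/8) = 1/3 + 1/8 = 11/24; P(X+Y=3) = (1/3)×(1/2) = 1/6. PMF: [1/12, 7/24, 11/24, 1/6] (sums to 1 ✓)

[1/12, 7/24, 11/24, 1/6]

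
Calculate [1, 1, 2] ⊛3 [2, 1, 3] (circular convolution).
Use y[k] = Σ_j f[j]·g[(k-j) mod 3]. y[0] = 1×2 + 1×3 + 2×1 = 7; y[1] = 1×1 + 1×2 + 2×3 = 9; y[2] = 1×3 + 1×1 + 2×2 = 8. Result: [7, 9, 8]

[7, 9, 8]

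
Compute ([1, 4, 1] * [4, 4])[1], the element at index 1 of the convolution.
Use y[k] = Σ_i a[i]·b[k-i] at k=1. y[1] = 1×4 + 4×4 = 20

20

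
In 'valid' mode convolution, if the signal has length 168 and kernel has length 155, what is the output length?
'Valid' mode counts only positions where the kernel fully overlaps the signal: m - n + 1 = 168 - 155 + 1 = 14

14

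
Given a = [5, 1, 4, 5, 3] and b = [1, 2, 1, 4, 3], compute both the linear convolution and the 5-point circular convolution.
Linear: y_lin[0] = 5×1 = 5; y_lin[1] = 5×2 + 1×1 = 11; y_lin[2] = 5×1 + 1×2 + 4×1 = 11; y_lin[3] = 5×4 + 1×1 + 4×2 + 5×1 = 34; y_lin[4] = 5×3 + 1×4 + 4×1 + 5×2 + 3×1 = 36; y_lin[5] = 1×3 + 4×4 + 5×1 + 3×2 = 30; y_lin[6] = 4×3 + 5×4 + 3×1 = 35; y_lin[7] = 5×3 + 3×4 = 27; y_lin[8] = 3×3 = 9 → [5, 11, 11, 34, 36, 30, 35, 27, 9]. Circular (length 5): y[0] = 5×1 + 1×3 + 4×4 + 5×1 + 3×2 = 35; y[1] = 5×2 + 1×1 + 4×3 + 5×4 + 3×1 = 46; y[2] = 5×1 + 1×2 + 4×1 + 5×3 + 3×4 = 38; y[3] = 5×4 + 1×1 + 4×2 + 5×1 + 3×3 = 43; y[4] = 5×3 + 1×4 + 4×1 + 5×2 + 3×1 = 36 → [35, 46, 38, 43, 36]

Linear: [5, 11, 11, 34, 36, 30, 35, 27, 9], Circular: [35, 46, 38, 43, 36]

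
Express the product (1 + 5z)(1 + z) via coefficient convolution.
Ascending coefficients: a = [1, 5], b = [1, 1]. c[0] = 1×1 = 1; c[1] = 1×1 + 5×1 = 6; c[2] = 5×1 = 5. Result coefficients: [1, 6, 5] → 1 + 6z + 5z^2

1 + 6z + 5z^2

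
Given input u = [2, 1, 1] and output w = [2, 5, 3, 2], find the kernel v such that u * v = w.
Output length 4 = len(u) + len(v) - 1 ⇒ len(v) = 2. Solve v forward using v[k] = (w[k] - Σ_{i≥1} u[i]·v[k-i]) / u[0]: v[0] = w[0] / u[0] = 2 / 2 = 1; v[1] = (w[1] - 1×1) / u[0] = (5 - 1×1) / 2 = 2. So v = [1, 2]. Forward-check [2, 1, 1] * [1, 2]: w[0] = 2×1 = 2; w[1] = 2×2 + 1×1 = 5; w[2] = 1×2 + 1×1 = 3; w[3] = 1×2 = 2 → [2, 5, 3, 2] ✓

[1, 2]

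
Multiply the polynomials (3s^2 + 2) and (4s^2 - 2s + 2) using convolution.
Ascending coefficients: a = [2, 0, 3], b = [2, -2, 4]. c[0] = 2×2 = 4; c[1] = 2×-2 + 0×2 = -4; c[2] = 2×4 + 0×-2 + 3×2 = 14; c[3] = 0×4 + 3×-2 = -6; c[4] = 3×4 = 12. Result coefficients: [4, -4, 14, -6, 12] → 12s^4 - 6s^3 + 14s^2 - 4s + 4

12s^4 - 6s^3 + 14s^2 - 4s + 4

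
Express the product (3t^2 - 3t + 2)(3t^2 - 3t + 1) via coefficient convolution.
Ascending coefficients: a = [2, -3, 3], b = [1, -3, 3]. c[0] = 2×1 = 2; c[1] = 2×-3 + -3×1 = -9; c[2] = 2×3 + -3×-3 + 3×1 = 18; c[3] = -3×3 + 3×-3 = -18; c[4] = 3×3 = 9. Result coefficients: [2, -9, 18, -18, 9] → 9t^4 - 18t^3 + 18t^2 - 9t + 2

9t^4 - 18t^3 + 18t^2 - 9t + 2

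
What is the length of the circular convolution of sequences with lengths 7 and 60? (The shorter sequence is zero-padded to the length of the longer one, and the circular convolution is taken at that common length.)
Circular convolution (zero-padding the shorter input) has length max(m, n) = max(7, 60) = 60

60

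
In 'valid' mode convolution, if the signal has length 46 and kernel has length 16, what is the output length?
'Valid' mode counts only positions where the kernel fully overlaps the signal: m - n + 1 = 46 - 16 + 1 = 31

31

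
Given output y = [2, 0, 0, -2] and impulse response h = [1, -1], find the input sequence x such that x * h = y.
Deconvolve y=[2, 0, 0, -2] by h=[1, -1]. Since h[0]=1, solve forward: x[0] = y[0] / 1 = 2; x[1] = (y[1] - 2×-1) / 1 = 2; x[2] = (y[2] - 2×-1) / 1 = 2. So x = [2, 2, 2]. Check by forward convolution: y[0] = 2×1 = 2; y[1] = 2×-1 + 2×1 = 0; y[2] = 2×-1 + 2×1 = 0; y[3] = 2×-1 = -2

[2, 2, 2]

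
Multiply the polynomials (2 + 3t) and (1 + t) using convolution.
Ascending coefficients: a = [2, 3], b = [1, 1]. c[0] = 2×1 = 2; c[1] = 2×1 + 3×1 = 5; c[2] = 3×1 = 3. Result coefficients: [2, 5, 3] → 2 + 5t + 3t^2

2 + 5t + 3t^2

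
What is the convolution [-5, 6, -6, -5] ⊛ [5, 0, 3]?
y[0] = -5×5 = -25; y[1] = -5×0 + 6×5 = 30; y[2] = -5×3 + 6×0 + -6×5 = -45; y[3] = 6×3 + -6×0 + -5×5 = -7; y[4] = -6×3 + -5×0 = -18; y[5] = -5×3 = -15

[-25, 30, -45, -7, -18, -15]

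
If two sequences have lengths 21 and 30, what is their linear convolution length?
Linear/full convolution length: m + n - 1 = 21 + 30 - 1 = 50

50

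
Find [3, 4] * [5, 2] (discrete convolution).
y[0] = 3×5 = 15; y[1] = 3×2 + 4×5 = 26; y[2] = 4×2 = 8

[15, 26, 8]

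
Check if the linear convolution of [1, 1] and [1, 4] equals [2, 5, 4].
Recompute linear convolution of [1, 1] and [1, 4]: y[0] = 1×1 = 1; y[1] = 1×4 + 1×1 = 5; y[2] = 1×4 = 4 → [1, 5, 4]. Compare to given [2, 5, 4]: they differ at index 0: given 2, correct 1, so answer: No

No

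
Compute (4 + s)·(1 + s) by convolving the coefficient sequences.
Ascending coefficients: a = [4, 1], b = [1, 1]. c[0] = 4×1 = 4; c[1] = 4×1 + 1×1 = 5; c[2] = 1×1 = 1. Result coefficients: [4, 5, 1] → 4 + 5s + s^2

4 + 5s + s^2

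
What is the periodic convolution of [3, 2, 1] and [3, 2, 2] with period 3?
Use y[k] = Σ_j s[j]·t[(k-j) mod 3]. y[0] = 3×3 + 2×2 + 1×2 = 15; y[1] = 3×2 + 2×3 + 1×2 = 14; y[2] = 3×2 + 2×2 + 1×3 = 13. Result: [15, 14, 13]

[15, 14, 13]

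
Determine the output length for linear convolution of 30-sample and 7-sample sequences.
Linear/full convolution length: m + n - 1 = 30 + 7 - 1 = 36

36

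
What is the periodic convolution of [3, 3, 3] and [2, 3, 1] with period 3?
Use y[k] = Σ_j s[j]·t[(k-j) mod 3]. y[0] = 3×2 + 3×1 + 3×3 = 18; y[1] = 3×3 + 3×2 + 3×1 = 18; y[2] = 3×1 + 3×3 + 3×2 = 18. Result: [18, 18, 18]

[18, 18, 18]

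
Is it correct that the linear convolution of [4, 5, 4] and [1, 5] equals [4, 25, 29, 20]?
Recompute linear convolution of [4, 5, 4] and [1, 5]: y[0] = 4×1 = 4; y[1] = 4×5 + 5×1 = 25; y[2] = 5×5 + 4×1 = 29; y[3] = 4×5 = 20 → [4, 25, 29, 20]. Given [4, 25, 29, 20] matches, so answer: Yes

Yes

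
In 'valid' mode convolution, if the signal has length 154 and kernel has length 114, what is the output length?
'Valid' mode counts only positions where the kernel fully overlaps the signal: m - n + 1 = 154 - 114 + 1 = 41

41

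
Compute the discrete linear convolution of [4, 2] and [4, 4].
y[0] = 4×4 = 16; y[1] = 4×4 + 2×4 = 24; y[2] = 2×4 = 8

[16, 24, 8]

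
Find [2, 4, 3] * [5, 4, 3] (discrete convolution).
y[0] = 2×5 = 10; y[1] = 2×4 + 4×5 = 28; y[2] = 2×3 + 4×4 + 3×5 = 37; y[3] = 4×3 + 3×4 = 24; y[4] = 3×3 = 9

[10, 28, 37, 24, 9]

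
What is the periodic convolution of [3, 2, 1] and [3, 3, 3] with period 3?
Use y[k] = Σ_j a[j]·b[(k-j) mod 3]. y[0] = 3×3 + 2×3 + 1×3 = 18; y[1] = 3×3 + 2×3 + 1×3 = 18; y[2] = 3×3 + 2×3 + 1×3 = 18. Result: [18, 18, 18]

[18, 18, 18]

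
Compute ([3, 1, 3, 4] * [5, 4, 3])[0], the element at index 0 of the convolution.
Use y[k] = Σ_i a[i]·b[k-i] at k=0. y[0] = 3×5 = 15

15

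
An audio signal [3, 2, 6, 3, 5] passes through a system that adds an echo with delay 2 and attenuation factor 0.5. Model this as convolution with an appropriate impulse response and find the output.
Direct-path + delayed-attenuated-path model → impulse response h = [1, 0, 0.5] (1 at lag 0, 0.5 at lag 2). Output y[n] = x[n] + 0.5·x[n - 2] (with x[n] = 0 outside 0..4): y[0] = 3 + 0.5×0 = 3; y[1] = 2 + 0.5×0 = 2; y[2] = 6 + 0.5×3 = 7.5; y[3] = 3 + 0.5×2 = 4.0; y[4] = 5 + 0.5×6 = 8.0; y[5] = 0 + 0.5×3 = 1.5; y[6] = 0 + 0.5×5 = 2.5. So y = [3, 2, 7.5, 4.0, 8.0, 1.5, 2.5]

[3, 2, 7.5, 4.0, 8.0, 1.5, 2.5]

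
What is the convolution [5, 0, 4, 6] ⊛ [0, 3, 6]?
y[0] = 5×0 = 0; y[1] = 5×3 + 0×0 = 15; y[2] = 5×6 + 0×3 + 4×0 = 30; y[3] = 0×6 + 4×3 + 6×0 = 12; y[4] = 4×6 + 6×3 = 42; y[5] = 6×6 = 36

[0, 15, 30, 12, 42, 36]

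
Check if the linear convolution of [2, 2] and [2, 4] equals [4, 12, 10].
Recompute linear convolution of [2, 2] and [2, 4]: y[0] = 2×2 = 4; y[1] = 2×4 + 2×2 = 12; y[2] = 2×4 = 8 → [4, 12, 8]. Compare to given [4, 12, 10]: they differ at index 2: given 10, correct 8, so answer: No

No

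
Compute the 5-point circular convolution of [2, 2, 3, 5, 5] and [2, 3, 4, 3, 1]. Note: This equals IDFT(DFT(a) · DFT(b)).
Either evaluate y[k] = Σ_j a[j]·b[(k-j) mod 5] directly, or use IDFT(DFT(a) · DFT(b)). y[0] = 2×2 + 2×1 + 3×3 + 5×4 + 5×3 = 50; y[1] = 2×3 + 2×2 + 3×1 + 5×3 + 5×4 = 48; y[2] = 2×4 + 2×3 + 3×2 + 5×1 + 5×3 = 40; y[3] = 2×3 + 2×4 + 3×3 + 5×2 + 5×1 = 38; y[4] = 2×1 + 2×3 + 3×4 + 5×3 + 5×2 = 45. Result: [50, 48, 40, 38, 45]

[50, 48, 40, 38, 45]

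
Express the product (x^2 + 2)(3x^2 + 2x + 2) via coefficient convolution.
Ascending coefficients: a = [2, 0, 1], b = [2, 2, 3]. c[0] = 2×2 = 4; c[1] = 2×2 + 0×2 = 4; c[2] = 2×3 + 0×2 + 1×2 = 8; c[3] = 0×3 + 1×2 = 2; c[4] = 1×3 = 3. Result coefficients: [4, 4, 8, 2, 3] → 3x^4 + 2x^3 + 8x^2 + 4x + 4

3x^4 + 2x^3 + 8x^2 + 4x + 4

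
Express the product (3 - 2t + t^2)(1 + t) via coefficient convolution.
Ascending coefficients: a = [3, -2, 1], b = [1, 1]. c[0] = 3×1 = 3; c[1] = 3×1 + -2×1 = 1; c[2] = -2×1 + 1×1 = -1; c[3] = 1×1 = 1. Result coefficients: [3, 1, -1, 1] → 3 + t - t^2 + t^3

3 + t - t^2 + t^3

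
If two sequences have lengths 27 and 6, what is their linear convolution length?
Linear/full convolution length: m + n - 1 = 27 + 6 - 1 = 32

32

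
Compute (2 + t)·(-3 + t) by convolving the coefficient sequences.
Ascending coefficients: a = [2, 1], b = [-3, 1]. c[0] = 2×-3 = -6; c[1] = 2×1 + 1×-3 = -1; c[2] = 1×1 = 1. Result coefficients: [-6, -1, 1] → -6 - t + t^2

-6 - t + t^2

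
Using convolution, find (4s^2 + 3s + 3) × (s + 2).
Ascending coefficients: a = [3, 3, 4], b = [2, 1]. c[0] = 3×2 = 6; c[1] = 3×1 + 3×2 = 9; c[2] = 3×1 + 4×2 = 11; c[3] = 4×1 = 4. Result coefficients: [6, 9, 11, 4] → 4s^3 + 11s^2 + 9s + 6

4s^3 + 11s^2 + 9s + 6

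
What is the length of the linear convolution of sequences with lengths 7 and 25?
Linear/full convolution length: m + n - 1 = 7 + 25 - 1 = 31

31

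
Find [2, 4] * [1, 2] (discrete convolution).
y[0] = 2×1 = 2; y[1] = 2×2 + 4×1 = 8; y[2] = 4×2 = 8

[2, 8, 8]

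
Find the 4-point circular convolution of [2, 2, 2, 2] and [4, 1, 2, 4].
Use y[k] = Σ_j a[j]·b[(k-j) mod 4]. y[0] = 2×4 + 2×4 + 2×2 + 2×1 = 22; y[1] = 2×1 + 2×4 + 2×4 + 2×2 = 22; y[2] = 2×2 + 2×1 + 2×4 + 2×4 = 22; y[3] = 2×4 + 2×2 + 2×1 + 2×4 = 22. Result: [22, 22, 22, 22]

[22, 22, 22, 22]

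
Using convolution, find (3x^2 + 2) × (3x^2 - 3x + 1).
Ascending coefficients: a = [2, 0, 3], b = [1, -3, 3]. c[0] = 2×1 = 2; c[1] = 2×-3 + 0×1 = -6; c[2] = 2×3 + 0×-3 + 3×1 = 9; c[3] = 0×3 + 3×-3 = -9; c[4] = 3×3 = 9. Result coefficients: [2, -6, 9, -9, 9] → 9x^4 - 9x^3 + 9x^2 - 6x + 2

9x^4 - 9x^3 + 9x^2 - 6x + 2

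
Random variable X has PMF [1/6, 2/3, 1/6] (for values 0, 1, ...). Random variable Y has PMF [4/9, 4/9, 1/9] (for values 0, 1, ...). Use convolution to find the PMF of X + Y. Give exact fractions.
P(X+Y=k) = Σ_i P(X=i)·P(Y=k-i) — a convolution of [1/6, 2/3, 1/6] and [4/9, 4/9, 1/9]. P(X+Y=0) = (1/6)×(4/9) = 2/27; P(X+Y=1) = (1/6)×(4/9) + (2/3)×(4/9) = 2/27 + 8/27 = 10/27; P(X+Y=2) = (1/6)×(1/9) + (2/3)×(4/9) + (1/6)×(4/9) = 1/54 + 8/27 + 2/27 = 7/18; P(X+Y=3) = (2/3)×(1/9) + (1/6)×(4/9) = 2/27 + 2/27 = 4/27; P(X+Y=4) = (1/6)×(1/9) = 1/54. PMF: [2/27, 10/27, 7/18, 4/27, 1/54] (sums to 1 ✓)

[2/27, 10/27, 7/18, 4/27, 1/54]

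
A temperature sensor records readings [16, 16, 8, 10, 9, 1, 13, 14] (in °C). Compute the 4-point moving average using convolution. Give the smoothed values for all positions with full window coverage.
4-point moving average kernel = [1, 1, 1, 1]. Apply in 'valid' mode (full window coverage): avg[0] = (16 + 16 + 8 + 10) / 4 = 12.5; avg[1] = (16 + 8 + 10 + 9) / 4 = 10.75; avg[2] = (8 + 10 + 9 + 1) / 4 = 7.0; avg[3] = (10 + 9 + 1 + 13) / 4 = 8.25; avg[4] = (9 + 1 + 13 + 14) / 4 = 9.25. Smoothed values: [12.5, 10.75, 7.0, 8.25, 9.25]

[12.5, 10.75, 7.0, 8.25, 9.25]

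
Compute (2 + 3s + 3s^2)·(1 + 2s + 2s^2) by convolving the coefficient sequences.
Ascending coefficients: a = [2, 3, 3], b = [1, 2, 2]. c[0] = 2×1 = 2; c[1] = 2×2 + 3×1 = 7; c[2] = 2×2 + 3×2 + 3×1 = 13; c[3] = 3×2 + 3×2 = 12; c[4] = 3×2 = 6. Result coefficients: [2, 7, 13, 12, 6] → 2 + 7s + 13s^2 + 12s^3 + 6s^4

2 + 7s + 13s^2 + 12s^3 + 6s^4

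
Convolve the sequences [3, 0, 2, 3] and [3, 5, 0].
y[0] = 3×3 = 9; y[1] = 3×5 + 0×3 = 15; y[2] = 3×0 + 0×5 + 2×3 = 6; y[3] = 0×0 + 2×5 + 3×3 = 19; y[4] = 2×0 + 3×5 = 15; y[5] = 3×0 = 0

[9, 15, 6, 19, 15, 0]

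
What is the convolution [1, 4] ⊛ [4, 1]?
y[0] = 1×4 = 4; y[1] = 1×1 + 4×4 = 17; y[2] = 4×1 = 4

[4, 17, 4]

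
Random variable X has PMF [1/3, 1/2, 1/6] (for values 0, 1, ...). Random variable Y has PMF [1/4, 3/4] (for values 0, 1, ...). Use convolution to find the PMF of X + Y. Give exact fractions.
P(X+Y=k) = Σ_i P(X=i)·P(Y=k-i) — a convolution of [1/3, 1/2, 1/6] and [1/4, 3/4]. P(X+Y=0) = (1/3)×(1/4) = 1/12; P(X+Y=1) = (1/3)×(3/4) + (1/2)×(1/4) = 1/4 + 1/8 = 3/8; P(X+Y=2) = (1/2)×(3/4) + (1/6)×(1/4) = 3/8 + 1/24 = 5/12; P(X+Y=3) = (1/6)×(3/4) = 1/8. PMF: [1/12, 3/8, 5/12, 1/8] (sums to 1 ✓)

[1/12, 3/8, 5/12, 1/8]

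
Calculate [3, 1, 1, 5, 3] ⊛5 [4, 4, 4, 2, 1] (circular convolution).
Use y[k] = Σ_j f[j]·g[(k-j) mod 5]. y[0] = 3×4 + 1×1 + 1×2 + 5×4 + 3×4 = 47; y[1] = 3×4 + 1×4 + 1×1 + 5×2 + 3×4 = 39; y[2] = 3×4 + 1×4 + 1×4 + 5×1 + 3×2 = 31; y[3] = 3×2 + 1×4 + 1×4 + 5×4 + 3×1 = 37; y[4] = 3×1 + 1×2 + 1×4 + 5×4 + 3×4 = 41. Result: [47, 39, 31, 37, 41]

[47, 39, 31, 37, 41]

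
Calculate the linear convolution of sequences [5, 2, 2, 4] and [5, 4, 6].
y[0] = 5×5 = 25; y[1] = 5×4 + 2×5 = 30; y[2] = 5×6 + 2×4 + 2×5 = 48; y[3] = 2×6 + 2×4 + 4×5 = 40; y[4] = 2×6 + 4×4 = 28; y[5] = 4×6 = 24

[25, 30, 48, 40, 28, 24]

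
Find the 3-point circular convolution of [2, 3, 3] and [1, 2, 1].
Use y[k] = Σ_j x[j]·h[(k-j) mod 3]. y[0] = 2×1 + 3×1 + 3×2 = 11; y[1] = 2×2 + 3×1 + 3×1 = 10; y[2] = 2×1 + 3×2 + 3×1 = 11. Result: [11, 10, 11]

[11, 10, 11]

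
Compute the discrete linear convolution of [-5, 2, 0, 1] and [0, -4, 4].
y[0] = -5×0 = 0; y[1] = -5×-4 + 2×0 = 20; y[2] = -5×4 + 2×-4 + 0×0 = -28; y[3] = 2×4 + 0×-4 + 1×0 = 8; y[4] = 0×4 + 1×-4 = -4; y[5] = 1×4 = 4

[0, 20, -28, 8, -4, 4]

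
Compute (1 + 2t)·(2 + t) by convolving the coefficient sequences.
Ascending coefficients: a = [1, 2], b = [2, 1]. c[0] = 1×2 = 2; c[1] = 1×1 + 2×2 = 5; c[2] = 2×1 = 2. Result coefficients: [2, 5, 2] → 2 + 5t + 2t^2

2 + 5t + 2t^2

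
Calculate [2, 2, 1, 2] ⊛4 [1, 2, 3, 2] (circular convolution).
Use y[k] = Σ_j a[j]·b[(k-j) mod 4]. y[0] = 2×1 + 2×2 + 1×3 + 2×2 = 13; y[1] = 2×2 + 2×1 + 1×2 + 2×3 = 14; y[2] = 2×3 + 2×2 + 1×1 + 2×2 = 15; y[3] = 2×2 + 2×3 + 1×2 + 2×1 = 14. Result: [13, 14, 15, 14]

[13, 14, 15, 14]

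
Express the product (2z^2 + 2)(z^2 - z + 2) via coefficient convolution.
Ascending coefficients: a = [2, 0, 2], b = [2, -1, 1]. c[0] = 2×2 = 4; c[1] = 2×-1 + 0×2 = -2; c[2] = 2×1 + 0×-1 + 2×2 = 6; c[3] = 0×1 + 2×-1 = -2; c[4] = 2×1 = 2. Result coefficients: [4, -2, 6, -2, 2] → 2z^4 - 2z^3 + 6z^2 - 2z + 4

2z^4 - 2z^3 + 6z^2 - 2z + 4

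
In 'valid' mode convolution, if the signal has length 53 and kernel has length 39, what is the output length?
'Valid' mode counts only positions where the kernel fully overlaps the signal: m - n + 1 = 53 - 39 + 1 = 15

15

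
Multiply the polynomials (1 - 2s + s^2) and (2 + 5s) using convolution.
Ascending coefficients: a = [1, -2, 1], b = [2, 5]. c[0] = 1×2 = 2; c[1] = 1×5 + -2×2 = 1; c[2] = -2×5 + 1×2 = -8; c[3] = 1×5 = 5. Result coefficients: [2, 1, -8, 5] → 2 + s - 8s^2 + 5s^3

2 + s - 8s^2 + 5s^3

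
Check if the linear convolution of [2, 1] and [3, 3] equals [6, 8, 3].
Recompute linear convolution of [2, 1] and [3, 3]: y[0] = 2×3 = 6; y[1] = 2×3 + 1×3 = 9; y[2] = 1×3 = 3 → [6, 9, 3]. Compare to given [6, 8, 3]: they differ at index 1: given 8, correct 9, so answer: No

No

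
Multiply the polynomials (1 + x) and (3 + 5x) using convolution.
Ascending coefficients: a = [1, 1], b = [3, 5]. c[0] = 1×3 = 3; c[1] = 1×5 + 1×3 = 8; c[2] = 1×5 = 5. Result coefficients: [3, 8, 5] → 3 + 8x + 5x^2

3 + 8x + 5x^2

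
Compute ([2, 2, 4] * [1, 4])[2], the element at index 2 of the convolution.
Use y[k] = Σ_i a[i]·b[k-i] at k=2. y[2] = 2×4 + 4×1 = 12

12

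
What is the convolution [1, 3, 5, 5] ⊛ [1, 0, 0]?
y[0] = 1×1 = 1; y[1] = 1×0 + 3×1 = 3; y[2] = 1×0 + 3×0 + 5×1 = 5; y[3] = 3×0 + 5×0 + 5×1 = 5; y[4] = 5×0 + 5×0 = 0; y[5] = 5×0 = 0

[1, 3, 5, 5, 0, 0]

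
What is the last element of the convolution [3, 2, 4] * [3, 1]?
Use y[k] = Σ_i a[i]·b[k-i] at k=3. y[3] = 4×1 = 4

4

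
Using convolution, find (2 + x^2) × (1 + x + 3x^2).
Ascending coefficients: a = [2, 0, 1], b = [1, 1, 3]. c[0] = 2×1 = 2; c[1] = 2×1 + 0×1 = 2; c[2] = 2×3 + 0×1 + 1×1 = 7; c[3] = 0×3 + 1×1 = 1; c[4] = 1×3 = 3. Result coefficients: [2, 2, 7, 1, 3] → 2 + 2x + 7x^2 + x^3 + 3x^4

2 + 2x + 7x^2 + x^3 + 3x^4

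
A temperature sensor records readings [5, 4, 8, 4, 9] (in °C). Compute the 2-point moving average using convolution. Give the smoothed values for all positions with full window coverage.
2-point moving average kernel = [1, 1]. Apply in 'valid' mode (full window coverage): avg[0] = (5 + 4) / 2 = 4.5; avg[1] = (4 + 8) / 2 = 6.0; avg[2] = (8 + 4) / 2 = 6.0; avg[3] = (4 + 9) / 2 = 6.5. Smoothed values: [4.5, 6.0, 6.0, 6.5]

[4.5, 6.0, 6.0, 6.5]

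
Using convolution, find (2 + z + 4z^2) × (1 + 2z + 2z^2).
Ascending coefficients: a = [2, 1, 4], b = [1, 2, 2]. c[0] = 2×1 = 2; c[1] = 2×2 + 1×1 = 5; c[2] = 2×2 + 1×2 + 4×1 = 10; c[3] = 1×2 + 4×2 = 10; c[4] = 4×2 = 8. Result coefficients: [2, 5, 10, 10, 8] → 2 + 5z + 10z^2 + 10z^3 + 8z^4

2 + 5z + 10z^2 + 10z^3 + 8z^4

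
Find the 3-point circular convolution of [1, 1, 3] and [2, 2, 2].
Use y[k] = Σ_j a[j]·b[(k-j) mod 3]. y[0] = 1×2 + 1×2 + 3×2 = 10; y[1] = 1×2 + 1×2 + 3×2 = 10; y[2] = 1×2 + 1×2 + 3×2 = 10. Result: [10, 10, 10]

[10, 10, 10]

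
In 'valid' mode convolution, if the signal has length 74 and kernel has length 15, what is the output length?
'Valid' mode counts only positions where the kernel fully overlaps the signal: m - n + 1 = 74 - 15 + 1 = 60

60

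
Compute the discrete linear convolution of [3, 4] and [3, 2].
y[0] = 3×3 = 9; y[1] = 3×2 + 4×3 = 18; y[2] = 4×2 = 8

[9, 18, 8]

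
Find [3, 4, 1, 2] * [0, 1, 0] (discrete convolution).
y[0] = 3×0 = 0; y[1] = 3×1 + 4×0 = 3; y[2] = 3×0 + 4×1 + 1×0 = 4; y[3] = 4×0 + 1×1 + 2×0 = 1; y[4] = 1×0 + 2×1 = 2; y[5] = 2×0 = 0

[0, 3, 4, 1, 2, 0]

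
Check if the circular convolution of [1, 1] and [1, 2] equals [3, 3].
Recompute circular convolution of [1, 1] and [1, 2]: y[0] = 1×1 + 1×2 = 3; y[1] = 1×2 + 1×1 = 3 → [3, 3]. Given [3, 3] matches, so answer: Yes

Yes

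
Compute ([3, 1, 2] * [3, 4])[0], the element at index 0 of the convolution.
Use y[k] = Σ_i a[i]·b[k-i] at k=0. y[0] = 3×3 = 9

9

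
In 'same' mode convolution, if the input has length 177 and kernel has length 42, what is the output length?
'Same' mode returns an output with the same length as the input: 177

177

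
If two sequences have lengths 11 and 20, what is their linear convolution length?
Linear/full convolution length: m + n - 1 = 11 + 20 - 1 = 30

30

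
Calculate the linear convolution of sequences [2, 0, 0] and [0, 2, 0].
y[0] = 2×0 = 0; y[1] = 2×2 + 0×0 = 4; y[2] = 2×0 + 0×2 + 0×0 = 0; y[3] = 0×0 + 0×2 = 0; y[4] = 0×0 = 0

[0, 4, 0, 0, 0]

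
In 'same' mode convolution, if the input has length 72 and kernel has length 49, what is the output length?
'Same' mode returns an output with the same length as the input: 72

72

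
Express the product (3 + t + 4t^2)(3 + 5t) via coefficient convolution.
Ascending coefficients: a = [3, 1, 4], b = [3, 5]. c[0] = 3×3 = 9; c[1] = 3×5 + 1×3 = 18; c[2] = 1×5 + 4×3 = 17; c[3] = 4×5 = 20. Result coefficients: [9, 18, 17, 20] → 9 + 18t + 17t^2 + 20t^3

9 + 18t + 17t^2 + 20t^3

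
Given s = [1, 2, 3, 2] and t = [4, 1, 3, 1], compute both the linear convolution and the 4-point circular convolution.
Linear: y_lin[0] = 1×4 = 4; y_lin[1] = 1×1 + 2×4 = 9; y_lin[2] = 1×3 + 2×1 + 3×4 = 17; y_lin[3] = 1×1 + 2×3 + 3×1 + 2×4 = 18; y_lin[4] = 2×1 + 3×3 + 2×1 = 13; y_lin[5] = 3×1 + 2×3 = 9; y_lin[6] = 2×1 = 2 → [4, 9, 17, 18, 13, 9, 2]. Circular (length 4): y[0] = 1×4 + 2×1 + 3×3 + 2×1 = 17; y[1] = 1×1 + 2×4 + 3×1 + 2×3 = 18; y[2] = 1×3 + 2×1 + 3×4 + 2×1 = 19; y[3] = 1×1 + 2×3 + 3×1 + 2×4 = 18 → [17, 18, 19, 18]

Linear: [4, 9, 17, 18, 13, 9, 2], Circular: [17, 18, 19, 18]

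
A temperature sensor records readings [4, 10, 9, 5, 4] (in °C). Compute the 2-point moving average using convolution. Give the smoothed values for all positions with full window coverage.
2-point moving average kernel = [1, 1]. Apply in 'valid' mode (full window coverage): avg[0] = (4 + 10) / 2 = 7.0; avg[1] = (10 + 9) / 2 = 9.5; avg[2] = (9 + 5) / 2 = 7.0; avg[3] = (5 + 4) / 2 = 4.5. Smoothed values: [7.0, 9.5, 7.0, 4.5]

[7.0, 9.5, 7.0, 4.5]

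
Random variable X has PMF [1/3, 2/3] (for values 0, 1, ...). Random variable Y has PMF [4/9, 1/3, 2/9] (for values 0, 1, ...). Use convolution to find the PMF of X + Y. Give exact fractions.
P(X+Y=k) = Σ_i P(X=i)·P(Y=k-i) — a convolution of [1/3, 2/3] and [4/9, 1/3, 2/9]. P(X+Y=0) = (1/3)×(4/9) = 4/27; P(X+Y=1) = (1/3)×(1/3) + (2/3)×(4/9) = 1/9 + 8/27 = 11/27; P(X+Y=2) = (1/3)×(2/9) + (2/3)×(1/3) = 2/27 + 2/9 = 8/27; P(X+Y=3) = (2/3)×(2/9) = 4/27. PMF: [4/27, 11/27, 8/27, 4/27] (sums to 1 ✓)

[4/27, 11/27, 8/27, 4/27]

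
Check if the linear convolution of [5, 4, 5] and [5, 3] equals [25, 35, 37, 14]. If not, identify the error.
Recompute linear convolution of [5, 4, 5] and [5, 3]: y[0] = 5×5 = 25; y[1] = 5×3 + 4×5 = 35; y[2] = 4×3 + 5×5 = 37; y[3] = 5×3 = 15 → [25, 35, 37, 15]. Compare to given [25, 35, 37, 14]: they differ at index 3: given 14, correct 15, so answer: No

No. Error at index 3: given 14, correct 15.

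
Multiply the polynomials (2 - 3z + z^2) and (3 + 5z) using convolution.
Ascending coefficients: a = [2, -3, 1], b = [3, 5]. c[0] = 2×3 = 6; c[1] = 2×5 + -3×3 = 1; c[2] = -3×5 + 1×3 = -12; c[3] = 1×5 = 5. Result coefficients: [6, 1, -12, 5] → 6 + z - 12z^2 + 5z^3

6 + z - 12z^2 + 5z^3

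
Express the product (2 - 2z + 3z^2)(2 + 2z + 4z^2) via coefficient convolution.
Ascending coefficients: a = [2, -2, 3], b = [2, 2, 4]. c[0] = 2×2 = 4; c[1] = 2×2 + -2×2 = 0; c[2] = 2×4 + -2×2 + 3×2 = 10; c[3] = -2×4 + 3×2 = -2; c[4] = 3×4 = 12. Result coefficients: [4, 0, 10, -2, 12] → 4 + 10z^2 - 2z^3 + 12z^4

4 + 10z^2 - 2z^3 + 12z^4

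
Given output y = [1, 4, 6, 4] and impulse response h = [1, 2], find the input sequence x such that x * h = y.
Deconvolve y=[1, 4, 6, 4] by h=[1, 2]. Since h[0]=1, solve forward: x[0] = y[0] / 1 = 1; x[1] = (y[1] - 1×2) / 1 = 2; x[2] = (y[2] - 2×2) / 1 = 2. So x = [1, 2, 2]. Check by forward convolution: y[0] = 1×1 = 1; y[1] = 1×2 + 2×1 = 4; y[2] = 2×2 + 2×1 = 6; y[3] = 2×2 = 4

[1, 2, 2]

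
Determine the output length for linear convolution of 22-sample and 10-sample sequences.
Linear/full convolution length: m + n - 1 = 22 + 10 - 1 = 31

31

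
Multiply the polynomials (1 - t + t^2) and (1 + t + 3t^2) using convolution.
Ascending coefficients: a = [1, -1, 1], b = [1, 1, 3]. c[0] = 1×1 = 1; c[1] = 1×1 + -1×1 = 0; c[2] = 1×3 + -1×1 + 1×1 = 3; c[3] = -1×3 + 1×1 = -2; c[4] = 1×3 = 3. Result coefficients: [1, 0, 3, -2, 3] → 1 + 3t^2 - 2t^3 + 3t^4

1 + 3t^2 - 2t^3 + 3t^4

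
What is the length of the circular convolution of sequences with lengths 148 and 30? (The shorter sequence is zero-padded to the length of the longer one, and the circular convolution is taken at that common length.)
Circular convolution (zero-padding the shorter input) has length max(m, n) = max(148, 30) = 148

148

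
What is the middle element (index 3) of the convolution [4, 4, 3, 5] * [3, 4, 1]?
Use y[k] = Σ_i a[i]·b[k-i] at k=3. y[3] = 4×1 + 3×4 + 5×3 = 31

31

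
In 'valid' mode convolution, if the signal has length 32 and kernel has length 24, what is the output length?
'Valid' mode counts only positions where the kernel fully overlaps the signal: m - n + 1 = 32 - 24 + 1 = 9

9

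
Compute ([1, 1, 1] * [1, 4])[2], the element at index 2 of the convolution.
Use y[k] = Σ_i a[i]·b[k-i] at k=2. y[2] = 1×4 + 1×1 = 5

5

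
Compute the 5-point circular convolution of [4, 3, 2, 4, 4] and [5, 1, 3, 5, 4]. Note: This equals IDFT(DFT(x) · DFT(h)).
Either evaluate y[k] = Σ_j x[j]·h[(k-j) mod 5] directly, or use IDFT(DFT(x) · DFT(h)). y[0] = 4×5 + 3×4 + 2×5 + 4×3 + 4×1 = 58; y[1] = 4×1 + 3×5 + 2×4 + 4×5 + 4×3 = 59; y[2] = 4×3 + 3×1 + 2×5 + 4×4 + 4×5 = 61; y[3] = 4×5 + 3×3 + 2×1 + 4×5 + 4×4 = 67; y[4] = 4×4 + 3×5 + 2×3 + 4×1 + 4×5 = 61. Result: [58, 59, 61, 67, 61]

[58, 59, 61, 67, 61]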